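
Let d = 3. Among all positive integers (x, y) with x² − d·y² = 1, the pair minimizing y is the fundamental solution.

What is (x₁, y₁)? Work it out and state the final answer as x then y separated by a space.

√3 → a₀=1, period (1,2); ℓ=2 even so k=1
step 0: (1, 1)  from 1·(1,0) + (0,1)
step 1: (2, 1)  from 1·(1,1) + (1,0)
(x₁, y₁) = (2, 1);  2² − 3·1² = 1 ✓

2 1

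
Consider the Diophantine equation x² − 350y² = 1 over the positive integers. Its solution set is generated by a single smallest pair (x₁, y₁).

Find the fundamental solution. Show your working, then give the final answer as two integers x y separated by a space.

449 24

d=350: √d = [18; 1,2,2,2,1,36] (ℓ=6, even), read p_5/q_5
a_0=18:  p_0=18·1+0=18,  q_0=18·0+1=1
…
a_4=2:  p_4=2·131+56=318,  q_4=2·7+3=17
a_5=1:  p_5=1·318+131=449,  q_5=1·17+7=24
→ (449, 24).  Check: 449²=201601, 350·24²=201600, difference 1.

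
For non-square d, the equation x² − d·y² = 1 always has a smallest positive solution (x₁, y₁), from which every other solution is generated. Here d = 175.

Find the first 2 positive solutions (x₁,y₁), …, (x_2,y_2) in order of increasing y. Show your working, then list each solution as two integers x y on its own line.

2024 153
8193151 619344

√175 → a₀=13, period (4,2,1,2,4,26); ℓ=6 even so k=5
a_0=13:  p_0=13·1+0=13,  q_0=13·0+1=1
a_1=4:  p_1=4·13+1=53,  q_1=4·1+0=4
…
a_3=1:  p_3=1·119+53=172,  q_3=1·9+4=13
a_4=2:  p_4=2·172+119=463,  q_4=2·13+9=35
a_5=4:  p_5=4·463+172=2024,  q_5=4·35+13=153
→ (2024, 153).  Check: 2024²=4096576, 175·153²=4096575, difference 1.
k=2:  x_2 = 2024·2024+175·153·153 = 8193151,  y_2 = 2024·153+153·2024 = 619344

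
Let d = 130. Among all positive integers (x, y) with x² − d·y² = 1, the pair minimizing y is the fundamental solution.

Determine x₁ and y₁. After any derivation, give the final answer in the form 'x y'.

6499 570

√130 → a₀=11, period (2,2,22); ℓ=3 odd so k=5
i=0: a=11 ⇒ p=11, q=1
…
i=4: a=2 ⇒ p=2611, q=229
i=5: a=2 ⇒ p=6499, q=570
(x₁, y₁) = (6499, 570);  6499² − 130·570² = 1 ✓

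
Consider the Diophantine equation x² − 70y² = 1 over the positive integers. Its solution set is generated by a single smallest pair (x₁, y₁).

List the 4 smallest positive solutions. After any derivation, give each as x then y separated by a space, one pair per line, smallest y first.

251 30
126001 15060
63252251 7560090
31752504001 3795150120

√70 → a₀=8, period (2,1,2,1,2,16); ℓ=6 even so k=5
i=0: a=8 ⇒ p=8, q=1
i=1: a=2 ⇒ p=17, q=2
i=2: a=1 ⇒ p=25, q=3
…
i=4: a=1 ⇒ p=92, q=11
i=5: a=2 ⇒ p=251, q=30
→ (251, 30).  Check: 251²=63001, 70·30²=63000, difference 1.
k=2:  x_2 = 251·251+70·30·30 = 126001,  y_2 = 251·30+30·251 = 15060
k=3:  x_3 = 251·126001+70·30·15060 = 63252251,  y_3 = 251·15060+30·126001 = 7560090
k=4:  x_4 = 251·63252251+70·30·7560090 = 31752504001,  y_4 = 251·7560090+30·63252251 = 3795150120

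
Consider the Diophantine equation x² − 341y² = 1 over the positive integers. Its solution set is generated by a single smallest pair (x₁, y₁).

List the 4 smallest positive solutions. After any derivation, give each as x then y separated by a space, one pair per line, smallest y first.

[18; 2,6,1,8,2,…,6,2,36] for √341; ℓ=14 ⇒ convergent index 13
a_0=18:  p_0=18·1+0=18,  q_0=18·0+1=1
a_1=2:  p_1=2·18+1=37,  q_1=2·1+0=2
a_2=6:  p_2=6·37+18=240,  q_2=6·2+1=13
…
a_5=2:  p_5=2·2456+277=5189,  q_5=2·133+15=281
a_6=1:  p_6=1·5189+2456=7645,  q_6=1·281+133=414
…
a_8=1:  p_8=1·20479+7645=28124,  q_8=1·1109+414=1523
…
a_12=6:  p_12=6·718667+641940=4953942,  q_12=6·38918+34763=268271
a_13=2:  p_13=2·4953942+718667=10626551,  q_13=2·268271+38918=575460
(x₁, y₁) = (10626551, 575460);  10626551² − 341·575460² = 1 ✓
k=2:  x_2 = 10626551·10626551+341·575460·575460 = 225847172311201,  y_2 = 10626551·575460+575460·10626551 = 12230310076920
k=3:  x_3 = 10626551·225847172311201+341·575460·12230310076920 = 4799952989541519968951,  y_3 = 10626551·12230310076920+575460·225847172311201 = 259932027556408030380
k=4:  x_4 = 10626551·4799952989541519968951+341·575460·259932027556408030380 = 102013890481930631287980124801,  y_4 = 10626551·259932027556408030380+575460·4799952989541519968951 = 5524361894723138392975161840

10626551 575460
225847172311201 12230310076920
4799952989541519968951 259932027556408030380
102013890481930631287980124801 5524361894723138392975161840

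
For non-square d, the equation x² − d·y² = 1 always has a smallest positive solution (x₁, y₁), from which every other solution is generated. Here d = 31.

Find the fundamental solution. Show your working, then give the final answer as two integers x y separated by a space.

[5; 1,1,3,5,3,1,1,10] for √31; ℓ=8 ⇒ convergent index 7
step 0: (5, 1)  from 5·(1,0) + (0,1)
…
step 3: (39, 7)  from 3·(11,2) + (6,1)
…
step 6: (863, 155)  from 1·(657,118) + (206,37)
step 7: (1520, 273)  from 1·(863,155) + (657,118)
(x₁, y₁) = (1520, 273);  1520² − 31·273² = 1 ✓

1520 273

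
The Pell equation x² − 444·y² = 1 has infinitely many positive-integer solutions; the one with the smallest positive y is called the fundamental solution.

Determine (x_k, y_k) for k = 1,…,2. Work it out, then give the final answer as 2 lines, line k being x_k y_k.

d=444: √d = [21; 14,42] (ℓ=2, even), read p_1/q_1
a_0=21:  p_0=21·1+0=21,  q_0=21·0+1=1
a_1=14:  p_1=14·21+1=295,  q_1=14·1+0=14
(x₁, y₁) = (295, 14);  295² − 444·14² = 1 ✓
(x_2, y_2) = (295·295 + 444·14·14, 295·14 + 14·295) = (174049, 8260)

295 14
174049 8260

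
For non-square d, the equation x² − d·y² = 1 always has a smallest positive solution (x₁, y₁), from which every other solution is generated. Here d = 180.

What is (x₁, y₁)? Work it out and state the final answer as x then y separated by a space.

[13; 2,2,2,26] for √180; ℓ=4 ⇒ convergent index 3
k=0  a_k=13  p_k/q_k = 13/1
k=1  a_k=2  p_k/q_k = 27/2
k=2  a_k=2  p_k/q_k = 67/5
k=3  a_k=2  p_k/q_k = 161/12
(x₁, y₁) = (161, 12);  161² − 180·12² = 1 ✓

161 12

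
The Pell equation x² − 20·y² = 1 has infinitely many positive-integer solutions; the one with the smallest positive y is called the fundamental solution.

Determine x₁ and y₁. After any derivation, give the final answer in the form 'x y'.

√20 → a₀=4, period (2,8); ℓ=2 even so k=1
i=0: a=4 ⇒ p=4, q=1
i=1: a=2 ⇒ p=9, q=2
→ (9, 2).  Check: 9²=81, 20·2²=80, difference 1.

9 2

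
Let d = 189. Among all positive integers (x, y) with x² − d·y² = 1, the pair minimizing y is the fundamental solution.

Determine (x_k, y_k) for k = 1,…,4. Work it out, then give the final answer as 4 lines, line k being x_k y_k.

55 4
6049 440
665335 48396
73180801 5323120

[13; 1,2,1,26] for √189; ℓ=4 ⇒ convergent index 3
k=0  a_k=13  p_k/q_k = 13/1
…
k=2  a_k=2  p_k/q_k = 41/3
k=3  a_k=1  p_k/q_k = 55/4
(x₁, y₁) = (55, 4);  55² − 189·4² = 1 ✓
k=2:  x_2 = 55·55+189·4·4 = 6049,  y_2 = 55·4+4·55 = 440
k=3:  x_3 = 55·6049+189·4·440 = 665335,  y_3 = 55·440+4·6049 = 48396
k=4:  x_4 = 55·665335+189·4·48396 = 73180801,  y_4 = 55·48396+4·665335 = 5323120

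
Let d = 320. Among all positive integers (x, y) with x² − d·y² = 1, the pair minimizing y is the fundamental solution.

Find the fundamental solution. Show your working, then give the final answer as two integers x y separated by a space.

d=320: √d = [17; 1,7,1,34] (ℓ=4, even), read p_3/q_3
a_0=17:  p_0=17·1+0=17,  q_0=17·0+1=1
…
a_2=7:  p_2=7·18+17=143,  q_2=7·1+1=8
a_3=1:  p_3=1·143+18=161,  q_3=1·8+1=9
(x₁, y₁) = (161, 9);  161² − 320·9² = 1 ✓

161 9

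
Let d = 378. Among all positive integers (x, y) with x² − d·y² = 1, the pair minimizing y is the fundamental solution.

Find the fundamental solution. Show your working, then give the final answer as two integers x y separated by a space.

√378 → a₀=19, period (2,3,1,4,1,3,2,38); ℓ=8 even so k=7
step 0: (19, 1)  from 19·(1,0) + (0,1)
…
step 3: (175, 9)  from 1·(136,7) + (39,2)
step 4: (836, 43)  from 4·(175,9) + (136,7)
step 5: (1011, 52)  from 1·(836,43) + (175,9)
step 6: (3869, 199)  from 3·(1011,52) + (836,43)
step 7: (8749, 450)  from 2·(3869,199) + (1011,52)
→ (8749, 450).  Check: 8749²=76545001, 378·450²=76545000, difference 1.

8749 450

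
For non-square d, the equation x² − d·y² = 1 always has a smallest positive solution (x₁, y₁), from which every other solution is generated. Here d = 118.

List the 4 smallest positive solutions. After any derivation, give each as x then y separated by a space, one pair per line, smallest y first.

[10; 1,6,3,2,10,2,3,6,1,20] for √118; ℓ=10 ⇒ convergent index 9
step 0: (10, 1)  from 10·(1,0) + (0,1)
step 1: (11, 1)  from 1·(10,1) + (1,0)
step 2: (76, 7)  from 6·(11,1) + (10,1)
step 3: (239, 22)  from 3·(76,7) + (11,1)
step 4: (554, 51)  from 2·(239,22) + (76,7)
step 5: (5779, 532)  from 10·(554,51) + (239,22)
step 6: (12112, 1115)  from 2·(5779,532) + (554,51)
…
step 8: (264802, 24377)  from 6·(42115,3877) + (12112,1115)
step 9: (306917, 28254)  from 1·(264802,24377) + (42115,3877)
fundamental: x₁=306917, y₁=28254  (since 94198044889 − 118·798288516 = 1)
n=2: (306917,28254)∘(306917,28254) = (306917·306917+118·28254·28254, 306917·28254+28254·306917) = (188396089777,17343265836)
n=3: (188396089777,17343265836)∘(306917,28254) = (306917·188396089777+118·28254·17343265836, 306917·17343265836+28254·188396089777) = (115643925371868101,10645886241146970)
n=4: (115643925371868101,10645886241146970)∘(306917,28254) = (306917·115643925371868101+118·28254·10645886241146970, 306917·10645886241146970+28254·115643925371868101) = (70986173286526887819457,6534806934930865917144)

306917 28254
188396089777 17343265836
115643925371868101 10645886241146970
70986173286526887819457 6534806934930865917144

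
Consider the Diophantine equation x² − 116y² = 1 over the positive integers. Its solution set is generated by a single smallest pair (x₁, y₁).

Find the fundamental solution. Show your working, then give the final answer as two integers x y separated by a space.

9801 910

√116 → a₀=10, period (1,3,2,1,4,1,2,3,1,20); ℓ=10 even so k=9
i=0: a=10 ⇒ p=10, q=1
i=1: a=1 ⇒ p=11, q=1
i=2: a=3 ⇒ p=43, q=4
…
i=4: a=1 ⇒ p=140, q=13
i=5: a=4 ⇒ p=657, q=61
…
i=8: a=3 ⇒ p=7550, q=701
i=9: a=1 ⇒ p=9801, q=910
fundamental: x₁=9801, y₁=910  (since 96059601 − 116·828100 = 1)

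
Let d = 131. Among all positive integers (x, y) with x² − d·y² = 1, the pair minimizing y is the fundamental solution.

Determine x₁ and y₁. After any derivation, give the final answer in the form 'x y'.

[11; 2,4,11,4,2,22] for √131; ℓ=6 ⇒ convergent index 5
i=0: a=11 ⇒ p=11, q=1
i=1: a=2 ⇒ p=23, q=2
…
i=3: a=11 ⇒ p=1156, q=101
i=4: a=4 ⇒ p=4727, q=413
i=5: a=2 ⇒ p=10610, q=927
→ (10610, 927).  Check: 10610²=112572100, 131·927²=112572099, difference 1.

10610 927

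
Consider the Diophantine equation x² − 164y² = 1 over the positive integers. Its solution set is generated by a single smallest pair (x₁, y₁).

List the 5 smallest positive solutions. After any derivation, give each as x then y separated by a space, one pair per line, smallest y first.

2049 160
8396801 655680
34410088449 2686976480
141012534067201 11011228959360
577869330197301249 45124013588480800

√164 = [12; 1,4,6,4,1,24, …], period ℓ=6 (even) → k=5
i=0: a=12 ⇒ p=12, q=1
…
i=2: a=4 ⇒ p=64, q=5
…
i=4: a=4 ⇒ p=1652, q=129
i=5: a=1 ⇒ p=2049, q=160
fundamental: x₁=2049, y₁=160  (since 4198401 − 164·25600 = 1)
k=2:  x_2 = 2049·2049+164·160·160 = 8396801,  y_2 = 2049·160+160·2049 = 655680
k=3:  x_3 = 2049·8396801+164·160·655680 = 34410088449,  y_3 = 2049·655680+160·8396801 = 2686976480
k=4:  x_4 = 2049·34410088449+164·160·2686976480 = 141012534067201,  y_4 = 2049·2686976480+160·34410088449 = 11011228959360
k=5:  x_5 = 2049·141012534067201+164·160·11011228959360 = 577869330197301249,  y_5 = 2049·11011228959360+160·141012534067201 = 45124013588480800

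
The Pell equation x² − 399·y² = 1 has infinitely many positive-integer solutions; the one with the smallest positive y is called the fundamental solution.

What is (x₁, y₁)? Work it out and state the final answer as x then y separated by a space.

20 1

√399 = [19; 1,38, …], period ℓ=2 (even) → k=1
i=0: a=19 ⇒ p=19, q=1
i=1: a=1 ⇒ p=20, q=1
fundamental: x₁=20, y₁=1  (since 400 − 399·1 = 1)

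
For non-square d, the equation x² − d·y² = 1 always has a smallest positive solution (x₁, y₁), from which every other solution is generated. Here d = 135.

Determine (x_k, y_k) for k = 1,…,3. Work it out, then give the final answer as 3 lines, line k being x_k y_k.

244 21
119071 10248
58106404 5001003

√135 → a₀=11, period (1,1,1,1,1,1,1,22); ℓ=8 even so k=7
step 0: (11, 1)  from 11·(1,0) + (0,1)
step 1: (12, 1)  from 1·(11,1) + (1,0)
step 2: (23, 2)  from 1·(12,1) + (11,1)
…
step 5: (93, 8)  from 1·(58,5) + (35,3)
step 6: (151, 13)  from 1·(93,8) + (58,5)
step 7: (244, 21)  from 1·(151,13) + (93,8)
fundamental: x₁=244, y₁=21  (since 59536 − 135·441 = 1)
k=2:  x_2 = 244·244+135·21·21 = 119071,  y_2 = 244·21+21·244 = 10248
k=3:  x_3 = 244·119071+135·21·10248 = 58106404,  y_3 = 244·10248+21·119071 = 5001003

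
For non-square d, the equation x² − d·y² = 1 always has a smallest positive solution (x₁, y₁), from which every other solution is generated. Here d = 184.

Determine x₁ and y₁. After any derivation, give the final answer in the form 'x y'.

24335 1794

[13; 1,1,3,2,1,2,1,2,3,1,1,26] for √184; ℓ=12 ⇒ convergent index 11
step 0: (13, 1)  from 13·(1,0) + (0,1)
…
step 8: (3147, 232)  from 2·(1153,85) + (841,62)
…
step 10: (13741, 1013)  from 1·(10594,781) + (3147,232)
step 11: (24335, 1794)  from 1·(13741,1013) + (10594,781)
(x₁, y₁) = (24335, 1794);  24335² − 184·1794² = 1 ✓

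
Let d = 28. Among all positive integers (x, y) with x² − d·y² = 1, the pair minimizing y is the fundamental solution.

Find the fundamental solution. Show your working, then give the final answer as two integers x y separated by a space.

√28 → a₀=5, period (3,2,3,10); ℓ=4 even so k=3
step 0: (5, 1)  from 5·(1,0) + (0,1)
step 1: (16, 3)  from 3·(5,1) + (1,0)
step 2: (37, 7)  from 2·(16,3) + (5,1)
step 3: (127, 24)  from 3·(37,7) + (16,3)
→ (127, 24).  Check: 127²=16129, 28·24²=16128, difference 1.

127 24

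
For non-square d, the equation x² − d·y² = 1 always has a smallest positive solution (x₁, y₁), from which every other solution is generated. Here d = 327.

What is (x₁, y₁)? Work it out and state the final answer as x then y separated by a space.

217 12

√327 → a₀=18, period (12,36); ℓ=2 even so k=1
k=0  a_k=18  p_k/q_k = 18/1
k=1  a_k=12  p_k/q_k = 217/12
(x₁, y₁) = (217, 12);  217² − 327·12² = 1 ✓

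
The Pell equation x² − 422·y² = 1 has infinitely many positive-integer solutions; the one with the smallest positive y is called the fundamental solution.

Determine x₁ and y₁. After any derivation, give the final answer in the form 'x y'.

7022501 341850

[20; 1,1,5,2,1,…,1,1,40] for √422; ℓ=14 ⇒ convergent index 13
step 0: (20, 1)  from 20·(1,0) + (0,1)
…
step 5: (719, 35)  from 1·(493,24) + (226,11)
…
step 9: (217526, 10589)  from 1·(163807,7974) + (53719,2615)
…
step 12: (3810680, 185501)  from 1·(3211821,156349) + (598859,29152)
step 13: (7022501, 341850)  from 1·(3810680,185501) + (3211821,156349)
→ (7022501, 341850).  Check: 7022501²=49315520295001, 422·341850²=49315520295000, difference 1.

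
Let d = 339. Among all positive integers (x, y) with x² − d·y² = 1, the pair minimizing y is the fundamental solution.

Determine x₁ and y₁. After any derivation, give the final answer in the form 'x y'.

[18; 2,2,2,1,17,1,2,2,2,36] for √339; ℓ=10 ⇒ convergent index 9
step 0: (18, 1)  from 18·(1,0) + (0,1)
step 1: (37, 2)  from 2·(18,1) + (1,0)
step 2: (92, 5)  from 2·(37,2) + (18,1)
step 3: (221, 12)  from 2·(92,5) + (37,2)
step 4: (313, 17)  from 1·(221,12) + (92,5)
step 5: (5542, 301)  from 17·(313,17) + (221,12)
step 6: (5855, 318)  from 1·(5542,301) + (313,17)
step 7: (17252, 937)  from 2·(5855,318) + (5542,301)
step 8: (40359, 2192)  from 2·(17252,937) + (5855,318)
step 9: (97970, 5321)  from 2·(40359,2192) + (17252,937)
(x₁, y₁) = (97970, 5321);  97970² − 339·5321² = 1 ✓

97970 5321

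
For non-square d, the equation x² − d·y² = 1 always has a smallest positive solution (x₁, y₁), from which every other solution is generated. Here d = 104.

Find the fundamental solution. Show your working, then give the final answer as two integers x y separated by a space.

d=104: √d = [10; 5,20] (ℓ=2, even), read p_1/q_1
i=0: a=10 ⇒ p=10, q=1
i=1: a=5 ⇒ p=51, q=5
fundamental: x₁=51, y₁=5  (since 2601 − 104·25 = 1)

51 5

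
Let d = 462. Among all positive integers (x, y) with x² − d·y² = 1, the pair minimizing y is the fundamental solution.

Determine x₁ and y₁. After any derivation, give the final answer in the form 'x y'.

43 2

[21; 2,42] for √462; ℓ=2 ⇒ convergent index 1
k=0  a_k=21  p_k/q_k = 21/1
k=1  a_k=2  p_k/q_k = 43/2
→ (43, 2).  Check: 43²=1849, 462·2²=1848, difference 1.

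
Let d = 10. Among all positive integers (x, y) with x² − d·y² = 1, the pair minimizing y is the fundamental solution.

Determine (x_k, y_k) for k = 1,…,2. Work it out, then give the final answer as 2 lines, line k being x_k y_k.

√10 → a₀=3, period (6); ℓ=1 odd so k=1
step 0: (3, 1)  from 3·(1,0) + (0,1)
step 1: (19, 6)  from 6·(3,1) + (1,0)
fundamental: x₁=19, y₁=6  (since 361 − 10·36 = 1)
k=2:  x_2 = 19·19+10·6·6 = 721,  y_2 = 19·6+6·19 = 228

19 6
721 228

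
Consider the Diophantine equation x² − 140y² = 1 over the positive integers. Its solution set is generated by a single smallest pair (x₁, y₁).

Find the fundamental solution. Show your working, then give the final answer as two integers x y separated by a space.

[11; 1,4,1,22] for √140; ℓ=4 ⇒ convergent index 3
a_0=11:  p_0=11·1+0=11,  q_0=11·0+1=1
a_1=1:  p_1=1·11+1=12,  q_1=1·1+0=1
a_2=4:  p_2=4·12+11=59,  q_2=4·1+1=5
a_3=1:  p_3=1·59+12=71,  q_3=1·5+1=6
→ (71, 6).  Check: 71²=5041, 140·6²=5040, difference 1.

71 6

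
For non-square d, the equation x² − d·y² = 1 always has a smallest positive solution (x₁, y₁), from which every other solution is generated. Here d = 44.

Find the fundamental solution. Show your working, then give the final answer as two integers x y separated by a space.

√44 → a₀=6, period (1,1,1,2,1,1,1,12); ℓ=8 even so k=7
step 0: (6, 1)  from 6·(1,0) + (0,1)
…
step 2: (13, 2)  from 1·(7,1) + (6,1)
…
step 6: (126, 19)  from 1·(73,11) + (53,8)
step 7: (199, 30)  from 1·(126,19) + (73,11)
fundamental: x₁=199, y₁=30  (since 39601 − 44·900 = 1)

199 30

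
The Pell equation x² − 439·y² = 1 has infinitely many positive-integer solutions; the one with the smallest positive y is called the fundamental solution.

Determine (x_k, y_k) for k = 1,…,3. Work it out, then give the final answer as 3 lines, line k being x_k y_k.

440 21
387199 18480
340734680 16262379

√439 → a₀=20, period (1,19,1,40); ℓ=4 even so k=3
i=0: a=20 ⇒ p=20, q=1
…
i=2: a=19 ⇒ p=419, q=20
i=3: a=1 ⇒ p=440, q=21
(x₁, y₁) = (440, 21);  440² − 439·21² = 1 ✓
(440+21√439)^2 = 387199 + 18480√439
(440+21√439)^3 = 340734680 + 16262379√439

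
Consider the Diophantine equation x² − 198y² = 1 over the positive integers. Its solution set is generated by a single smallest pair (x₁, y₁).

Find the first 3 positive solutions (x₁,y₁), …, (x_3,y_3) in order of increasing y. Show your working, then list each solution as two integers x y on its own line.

d=198: √d = [14; 14,28] (ℓ=2, even), read p_1/q_1
step 0: (14, 1)  from 14·(1,0) + (0,1)
step 1: (197, 14)  from 14·(14,1) + (1,0)
→ (197, 14).  Check: 197²=38809, 198·14²=38808, difference 1.
(x_2, y_2) = (197·197 + 198·14·14, 197·14 + 14·197) = (77617, 5516)
(x_3, y_3) = (197·77617 + 198·14·5516, 197·5516 + 14·77617) = (30580901, 2173290)

197 14
77617 5516
30580901 2173290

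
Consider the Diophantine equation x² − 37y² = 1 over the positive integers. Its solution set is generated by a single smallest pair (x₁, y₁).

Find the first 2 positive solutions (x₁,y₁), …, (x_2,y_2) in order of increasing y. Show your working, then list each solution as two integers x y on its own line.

√37 = [6; 12, …], period ℓ=1 (odd) → k=1
i=0: a=6 ⇒ p=6, q=1
i=1: a=12 ⇒ p=73, q=12
fundamental: x₁=73, y₁=12  (since 5329 − 37·144 = 1)
(73+12√37)^2 = 10657 + 1752√37

73 12
10657 1752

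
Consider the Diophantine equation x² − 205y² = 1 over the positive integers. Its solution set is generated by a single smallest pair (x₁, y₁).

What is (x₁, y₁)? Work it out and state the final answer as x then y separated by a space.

39689 2772

√205 = [14; 3,6,1,4,1,6,3,28, …], period ℓ=8 (even) → k=7
i=0: a=14 ⇒ p=14, q=1
i=1: a=3 ⇒ p=43, q=3
…
i=4: a=4 ⇒ p=1532, q=107
…
i=6: a=6 ⇒ p=12614, q=881
i=7: a=3 ⇒ p=39689, q=2772
(x₁, y₁) = (39689, 2772);  39689² − 205·2772² = 1 ✓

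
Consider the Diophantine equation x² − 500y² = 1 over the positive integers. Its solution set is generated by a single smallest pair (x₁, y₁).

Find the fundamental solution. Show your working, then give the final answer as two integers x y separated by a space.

930249 41602

√500 → a₀=22, period (2,1,3,2,1,…,1,2,44); ℓ=14 even so k=13
step 0: (22, 1)  from 22·(1,0) + (0,1)
…
step 5: (805, 36)  from 1·(559,25) + (246,11)
…
step 12: (335522, 15005)  from 1·(259205,11592) + (76317,3413)
step 13: (930249, 41602)  from 2·(335522,15005) + (259205,11592)
→ (930249, 41602).  Check: 930249²=865363202001, 500·41602²=865363202000, difference 1.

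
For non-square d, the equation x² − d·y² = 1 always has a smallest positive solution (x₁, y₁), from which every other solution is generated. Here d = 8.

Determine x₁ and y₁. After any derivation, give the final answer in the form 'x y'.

3 1

√8 → a₀=2, period (1,4); ℓ=2 even so k=1
step 0: (2, 1)  from 2·(1,0) + (0,1)
step 1: (3, 1)  from 1·(2,1) + (1,0)
fundamental: x₁=3, y₁=1  (since 9 − 8·1 = 1)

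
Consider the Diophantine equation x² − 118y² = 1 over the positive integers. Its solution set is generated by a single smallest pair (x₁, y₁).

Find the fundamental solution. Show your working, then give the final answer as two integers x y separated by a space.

306917 28254

√118 = [10; 1,6,3,2,10,2,3,6,1,20, …], period ℓ=10 (even) → k=9
a_0=10:  p_0=10·1+0=10,  q_0=10·0+1=1
a_1=1:  p_1=1·10+1=11,  q_1=1·1+0=1
a_2=6:  p_2=6·11+10=76,  q_2=6·1+1=7
a_3=3:  p_3=3·76+11=239,  q_3=3·7+1=22
…
a_6=2:  p_6=2·5779+554=12112,  q_6=2·532+51=1115
…
a_8=6:  p_8=6·42115+12112=264802,  q_8=6·3877+1115=24377
a_9=1:  p_9=1·264802+42115=306917,  q_9=1·24377+3877=28254
fundamental: x₁=306917, y₁=28254  (since 94198044889 − 118·798288516 = 1)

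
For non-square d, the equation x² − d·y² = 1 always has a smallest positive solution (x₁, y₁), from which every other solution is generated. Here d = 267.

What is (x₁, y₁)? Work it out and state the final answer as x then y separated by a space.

√267 = [16; 2,1,15,1,2,32, …], period ℓ=6 (even) → k=5
i=0: a=16 ⇒ p=16, q=1
…
i=2: a=1 ⇒ p=49, q=3
i=3: a=15 ⇒ p=768, q=47
i=4: a=1 ⇒ p=817, q=50
i=5: a=2 ⇒ p=2402, q=147
fundamental: x₁=2402, y₁=147  (since 5769604 − 267·21609 = 1)

2402 147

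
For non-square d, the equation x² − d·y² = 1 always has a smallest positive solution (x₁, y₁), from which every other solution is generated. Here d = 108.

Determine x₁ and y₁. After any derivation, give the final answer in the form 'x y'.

1351 130

√108 = [10; 2,1,1,4,1,1,2,20, …], period ℓ=8 (even) → k=7
step 0: (10, 1)  from 10·(1,0) + (0,1)
step 1: (21, 2)  from 2·(10,1) + (1,0)
step 2: (31, 3)  from 1·(21,2) + (10,1)
step 3: (52, 5)  from 1·(31,3) + (21,2)
step 4: (239, 23)  from 4·(52,5) + (31,3)
…
step 6: (530, 51)  from 1·(291,28) + (239,23)
step 7: (1351, 130)  from 2·(530,51) + (291,28)
→ (1351, 130).  Check: 1351²=1825201, 108·130²=1825200, difference 1.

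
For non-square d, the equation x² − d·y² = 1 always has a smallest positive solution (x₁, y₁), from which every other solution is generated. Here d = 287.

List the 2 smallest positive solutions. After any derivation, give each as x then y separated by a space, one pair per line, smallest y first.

[16; 1,15,1,32] for √287; ℓ=4 ⇒ convergent index 3
step 0: (16, 1)  from 16·(1,0) + (0,1)
step 1: (17, 1)  from 1·(16,1) + (1,0)
step 2: (271, 16)  from 15·(17,1) + (16,1)
step 3: (288, 17)  from 1·(271,16) + (17,1)
→ (288, 17).  Check: 288²=82944, 287·17²=82943, difference 1.
k=2:  x_2 = 288·288+287·17·17 = 165887,  y_2 = 288·17+17·288 = 9792

288 17
165887 9792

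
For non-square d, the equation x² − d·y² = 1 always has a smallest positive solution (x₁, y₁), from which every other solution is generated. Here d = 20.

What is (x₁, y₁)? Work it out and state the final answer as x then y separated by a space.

9 2

√20 → a₀=4, period (2,8); ℓ=2 even so k=1
a_0=4:  p_0=4·1+0=4,  q_0=4·0+1=1
a_1=2:  p_1=2·4+1=9,  q_1=2·1+0=2
fundamental: x₁=9, y₁=2  (since 81 − 20·4 = 1)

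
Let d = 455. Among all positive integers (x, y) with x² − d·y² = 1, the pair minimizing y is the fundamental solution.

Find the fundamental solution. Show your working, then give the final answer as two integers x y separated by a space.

64 3

√455 = [21; 3,42, …], period ℓ=2 (even) → k=1
a_0=21:  p_0=21·1+0=21,  q_0=21·0+1=1
a_1=3:  p_1=3·21+1=64,  q_1=3·1+0=3
(x₁, y₁) = (64, 3);  64² − 455·3² = 1 ✓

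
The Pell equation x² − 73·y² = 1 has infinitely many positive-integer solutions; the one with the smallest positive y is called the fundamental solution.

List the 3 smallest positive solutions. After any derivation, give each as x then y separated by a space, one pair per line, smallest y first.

2281249 267000
10408194000001 1218186966000
47487364308614281249 5557975596000801000

√73 → a₀=8, period (1,1,5,5,1,1,16); ℓ=7 odd so k=13
step 0: (8, 1)  from 8·(1,0) + (0,1)
…
step 4: (487, 57)  from 5·(94,11) + (17,2)
…
step 6: (1068, 125)  from 1·(581,68) + (487,57)
step 7: (17669, 2068)  from 16·(1068,125) + (581,68)
step 8: (18737, 2193)  from 1·(17669,2068) + (1068,125)
…
step 12: (1241008, 145249)  from 1·(1040241,121751) + (200767,23498)
step 13: (2281249, 267000)  from 1·(1241008,145249) + (1040241,121751)
→ (2281249, 267000).  Check: 2281249²=5204097000001, 73·267000²=5204097000000, difference 1.
(x_2, y_2) = (2281249·2281249 + 73·267000·267000, 2281249·267000 + 267000·2281249) = (10408194000001, 1218186966000)
(x_3, y_3) = (2281249·10408194000001 + 73·267000·1218186966000, 2281249·1218186966000 + 267000·10408194000001) = (47487364308614281249, 5557975596000801000)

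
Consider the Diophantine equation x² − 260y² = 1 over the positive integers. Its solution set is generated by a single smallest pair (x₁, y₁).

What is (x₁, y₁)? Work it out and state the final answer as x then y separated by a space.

d=260: √d = [16; 8,32] (ℓ=2, even), read p_1/q_1
k=0  a_k=16  p_k/q_k = 16/1
k=1  a_k=8  p_k/q_k = 129/8
(x₁, y₁) = (129, 8);  129² − 260·8² = 1 ✓

129 8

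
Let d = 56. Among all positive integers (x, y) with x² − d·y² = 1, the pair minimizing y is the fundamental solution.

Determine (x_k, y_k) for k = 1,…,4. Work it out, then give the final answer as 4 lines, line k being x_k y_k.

15 2
449 60
13455 1798
403201 53880

√56 = [7; 2,14, …], period ℓ=2 (even) → k=1
i=0: a=7 ⇒ p=7, q=1
i=1: a=2 ⇒ p=15, q=2
→ (15, 2).  Check: 15²=225, 56·2²=224, difference 1.
(15+2√56)^2 = 449 + 60√56
(15+2√56)^3 = 13455 + 1798√56
(15+2√56)^4 = 403201 + 53880√56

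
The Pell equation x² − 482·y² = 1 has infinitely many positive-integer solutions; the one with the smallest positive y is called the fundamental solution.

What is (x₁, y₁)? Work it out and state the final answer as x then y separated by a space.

d=482: √d = [21; 1,20,1,42] (ℓ=4, even), read p_3/q_3
step 0: (21, 1)  from 21·(1,0) + (0,1)
…
step 2: (461, 21)  from 20·(22,1) + (21,1)
step 3: (483, 22)  from 1·(461,21) + (22,1)
→ (483, 22).  Check: 483²=233289, 482·22²=233288, difference 1.

483 22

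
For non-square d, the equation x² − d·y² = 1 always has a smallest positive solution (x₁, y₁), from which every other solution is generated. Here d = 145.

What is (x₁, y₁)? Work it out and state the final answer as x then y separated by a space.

289 24

√145 = [12; 24, …], period ℓ=1 (odd) → k=1
step 0: (12, 1)  from 12·(1,0) + (0,1)
step 1: (289, 24)  from 24·(12,1) + (1,0)
fundamental: x₁=289, y₁=24  (since 83521 − 145·576 = 1)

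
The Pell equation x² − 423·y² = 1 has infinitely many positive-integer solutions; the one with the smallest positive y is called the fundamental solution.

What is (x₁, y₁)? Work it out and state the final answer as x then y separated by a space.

4607 224

[20; 1,1,3,4,3,1,1,40] for √423; ℓ=8 ⇒ convergent index 7
a_0=20:  p_0=20·1+0=20,  q_0=20·0+1=1
…
a_3=3:  p_3=3·41+21=144,  q_3=3·2+1=7
a_4=4:  p_4=4·144+41=617,  q_4=4·7+2=30
…
a_6=1:  p_6=1·1995+617=2612,  q_6=1·97+30=127
a_7=1:  p_7=1·2612+1995=4607,  q_7=1·127+97=224
(x₁, y₁) = (4607, 224);  4607² − 423·224² = 1 ✓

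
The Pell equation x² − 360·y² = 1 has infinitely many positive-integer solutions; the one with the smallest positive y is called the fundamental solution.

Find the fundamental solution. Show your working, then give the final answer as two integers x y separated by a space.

19 1

[18; 1,36] for √360; ℓ=2 ⇒ convergent index 1
i=0: a=18 ⇒ p=18, q=1
i=1: a=1 ⇒ p=19, q=1
fundamental: x₁=19, y₁=1  (since 361 − 360·1 = 1)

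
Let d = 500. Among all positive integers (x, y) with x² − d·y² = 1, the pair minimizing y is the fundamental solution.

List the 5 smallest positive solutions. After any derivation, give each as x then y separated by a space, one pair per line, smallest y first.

√500 = [22; 2,1,3,2,1,…,1,2,44, …], period ℓ=14 (even) → k=13
k=0  a_k=22  p_k/q_k = 22/1
k=1  a_k=2  p_k/q_k = 45/2
k=2  a_k=1  p_k/q_k = 67/3
k=3  a_k=3  p_k/q_k = 246/11
k=4  a_k=2  p_k/q_k = 559/25
k=5  a_k=1  p_k/q_k = 805/36
k=6  a_k=1  p_k/q_k = 1364/61
k=7  a_k=10  p_k/q_k = 14445/646
k=8  a_k=1  p_k/q_k = 15809/707
k=9  a_k=1  p_k/q_k = 30254/1353
k=10  a_k=2  p_k/q_k = 76317/3413
k=11  a_k=3  p_k/q_k = 259205/11592
k=12  a_k=1  p_k/q_k = 335522/15005
k=13  a_k=2  p_k/q_k = 930249/41602
fundamental: x₁=930249, y₁=41602  (since 865363202001 − 500·1730726404 = 1)
n=2: (930249,41602)∘(930249,41602) = (930249·930249+500·41602·41602, 930249·41602+41602·930249) = (1730726404001,77400437796)
n=3: (1730726404001,77400437796)∘(930249,41602) = (930249·1730726404001+500·41602·77400437796, 930249·77400437796+41602·1730726404001) = (3220013013190122249,144003359718540806)
n=4: (3220013013190122249,144003359718540806)∘(930249,41602) = (930249·3220013013190122249+500·41602·144003359718540806, 930249·144003359718540806+41602·3220013013190122249) = (5990827771012465337616001,267917962749548332043592)
n=5: (5990827771012465337616001,267917962749548332043592)∘(930249,41602) = (930249·5990827771012465337616001+500·41602·267917962749548332043592, 930249·267917962749548332043592+41602·5990827771012465337616001) = (11145923086309929722690704506249,498460833859465169310720288010)

930249 41602
1730726404001 77400437796
3220013013190122249 144003359718540806
5990827771012465337616001 267917962749548332043592
11145923086309929722690704506249 498460833859465169310720288010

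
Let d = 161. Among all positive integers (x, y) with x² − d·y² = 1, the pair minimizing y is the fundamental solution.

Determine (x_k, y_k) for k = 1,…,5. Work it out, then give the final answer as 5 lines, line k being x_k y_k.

11775 928
277301249 21854400
6530444402175 514671119072
153791965393920001 12120504832291200
3621800778496371621375 285437888285786640928

√161 → a₀=12, period (1,2,4,1,2,1,4,2,1,24); ℓ=10 even so k=9
i=0: a=12 ⇒ p=12, q=1
i=1: a=1 ⇒ p=13, q=1
i=2: a=2 ⇒ p=38, q=3
i=3: a=4 ⇒ p=165, q=13
i=4: a=1 ⇒ p=203, q=16
i=5: a=2 ⇒ p=571, q=45
i=6: a=1 ⇒ p=774, q=61
i=7: a=4 ⇒ p=3667, q=289
i=8: a=2 ⇒ p=8108, q=639
i=9: a=1 ⇒ p=11775, q=928
fundamental: x₁=11775, y₁=928  (since 138650625 − 161·861184 = 1)
(11775+928√161)^2 = 277301249 + 21854400√161
(11775+928√161)^3 = 6530444402175 + 514671119072√161
(11775+928√161)^4 = 153791965393920001 + 12120504832291200√161
(11775+928√161)^5 = 3621800778496371621375 + 285437888285786640928√161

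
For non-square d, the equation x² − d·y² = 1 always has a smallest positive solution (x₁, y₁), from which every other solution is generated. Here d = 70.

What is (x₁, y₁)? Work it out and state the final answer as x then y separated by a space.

[8; 2,1,2,1,2,16] for √70; ℓ=6 ⇒ convergent index 5
k=0  a_k=8  p_k/q_k = 8/1
k=1  a_k=2  p_k/q_k = 17/2
…
k=3  a_k=2  p_k/q_k = 67/8
k=4  a_k=1  p_k/q_k = 92/11
k=5  a_k=2  p_k/q_k = 251/30
→ (251, 30).  Check: 251²=63001, 70·30²=63000, difference 1.

251 30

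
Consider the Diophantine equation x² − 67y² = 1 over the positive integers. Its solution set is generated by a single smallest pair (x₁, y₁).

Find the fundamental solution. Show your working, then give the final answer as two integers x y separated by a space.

48842 5967

d=67: √d = [8; 5,2,1,1,7,1,1,2,5,16] (ℓ=10, even), read p_9/q_9
i=0: a=8 ⇒ p=8, q=1
i=1: a=5 ⇒ p=41, q=5
i=2: a=2 ⇒ p=90, q=11
i=3: a=1 ⇒ p=131, q=16
i=4: a=1 ⇒ p=221, q=27
i=5: a=7 ⇒ p=1678, q=205
i=6: a=1 ⇒ p=1899, q=232
i=7: a=1 ⇒ p=3577, q=437
i=8: a=2 ⇒ p=9053, q=1106
i=9: a=5 ⇒ p=48842, q=5967
(x₁, y₁) = (48842, 5967);  48842² − 67·5967² = 1 ✓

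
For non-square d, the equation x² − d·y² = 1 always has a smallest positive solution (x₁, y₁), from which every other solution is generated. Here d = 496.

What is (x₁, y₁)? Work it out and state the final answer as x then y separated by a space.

4620799 207480

d=496: √d = [22; 3,1,2,4,1,…,1,3,44] (ℓ=16, even), read p_15/q_15
step 0: (22, 1)  from 22·(1,0) + (0,1)
step 1: (67, 3)  from 3·(22,1) + (1,0)
step 2: (89, 4)  from 1·(67,3) + (22,1)
step 3: (245, 11)  from 2·(89,4) + (67,3)
step 4: (1069, 48)  from 4·(245,11) + (89,4)
step 5: (1314, 59)  from 1·(1069,48) + (245,11)
step 6: (2383, 107)  from 1·(1314,59) + (1069,48)
step 7: (6080, 273)  from 2·(2383,107) + (1314,59)
step 8: (14543, 653)  from 2·(6080,273) + (2383,107)
step 9: (35166, 1579)  from 2·(14543,653) + (6080,273)
step 10: (49709, 2232)  from 1·(35166,1579) + (14543,653)
…
step 12: (389209, 17476)  from 4·(84875,3811) + (49709,2232)
step 13: (863293, 38763)  from 2·(389209,17476) + (84875,3811)
step 14: (1252502, 56239)  from 1·(863293,38763) + (389209,17476)
step 15: (4620799, 207480)  from 3·(1252502,56239) + (863293,38763)
→ (4620799, 207480).  Check: 4620799²=21351783398401, 496·207480²=21351783398400, difference 1.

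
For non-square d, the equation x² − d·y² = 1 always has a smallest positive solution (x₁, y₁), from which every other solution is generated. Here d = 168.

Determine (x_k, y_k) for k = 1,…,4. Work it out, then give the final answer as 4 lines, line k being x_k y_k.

13 1
337 26
8749 675
227137 17524

√168 → a₀=12, period (1,24); ℓ=2 even so k=1
i=0: a=12 ⇒ p=12, q=1
i=1: a=1 ⇒ p=13, q=1
→ (13, 1).  Check: 13²=169, 168·1²=168, difference 1.
(13+1√168)^2 = 337 + 26√168
(13+1√168)^3 = 8749 + 675√168
(13+1√168)^4 = 227137 + 17524√168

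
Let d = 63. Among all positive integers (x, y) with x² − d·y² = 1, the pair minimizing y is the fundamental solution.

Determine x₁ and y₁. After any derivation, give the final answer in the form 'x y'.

8 1

√63 → a₀=7, period (1,14); ℓ=2 even so k=1
step 0: (7, 1)  from 7·(1,0) + (0,1)
step 1: (8, 1)  from 1·(7,1) + (1,0)
fundamental: x₁=8, y₁=1  (since 64 − 63·1 = 1)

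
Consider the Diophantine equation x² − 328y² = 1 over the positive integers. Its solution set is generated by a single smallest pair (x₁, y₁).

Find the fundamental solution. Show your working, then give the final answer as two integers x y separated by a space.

√328 → a₀=18, period (9,36); ℓ=2 even so k=1
a_0=18:  p_0=18·1+0=18,  q_0=18·0+1=1
a_1=9:  p_1=9·18+1=163,  q_1=9·1+0=9
→ (163, 9).  Check: 163²=26569, 328·9²=26568, difference 1.

163 9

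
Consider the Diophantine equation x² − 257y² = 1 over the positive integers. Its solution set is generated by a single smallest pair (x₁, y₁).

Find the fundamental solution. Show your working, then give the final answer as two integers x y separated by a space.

513 32

d=257: √d = [16; 32] (ℓ=1, odd), read p_1/q_1
a_0=16:  p_0=16·1+0=16,  q_0=16·0+1=1
a_1=32:  p_1=32·16+1=513,  q_1=32·1+0=32
→ (513, 32).  Check: 513²=263169, 257·32²=263168, difference 1.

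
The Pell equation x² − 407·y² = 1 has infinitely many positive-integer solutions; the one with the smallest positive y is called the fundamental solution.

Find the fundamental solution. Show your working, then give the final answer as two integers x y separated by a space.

[20; 5,1,2,1,5,40] for √407; ℓ=6 ⇒ convergent index 5
k=0  a_k=20  p_k/q_k = 20/1
…
k=4  a_k=1  p_k/q_k = 464/23
k=5  a_k=5  p_k/q_k = 2663/132
→ (2663, 132).  Check: 2663²=7091569, 407·132²=7091568, difference 1.

2663 132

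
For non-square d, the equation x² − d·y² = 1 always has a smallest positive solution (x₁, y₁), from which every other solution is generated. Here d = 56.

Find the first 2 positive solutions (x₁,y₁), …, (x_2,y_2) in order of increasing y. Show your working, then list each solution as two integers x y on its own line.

d=56: √d = [7; 2,14] (ℓ=2, even), read p_1/q_1
step 0: (7, 1)  from 7·(1,0) + (0,1)
step 1: (15, 2)  from 2·(7,1) + (1,0)
fundamental: x₁=15, y₁=2  (since 225 − 56·4 = 1)
(15+2√56)^2 = 449 + 60√56

15 2
449 60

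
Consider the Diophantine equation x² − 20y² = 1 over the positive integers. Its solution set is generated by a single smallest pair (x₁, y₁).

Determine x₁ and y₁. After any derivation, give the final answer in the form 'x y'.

9 2

√20 = [4; 2,8, …], period ℓ=2 (even) → k=1
step 0: (4, 1)  from 4·(1,0) + (0,1)
step 1: (9, 2)  from 2·(4,1) + (1,0)
→ (9, 2).  Check: 9²=81, 20·2²=80, difference 1.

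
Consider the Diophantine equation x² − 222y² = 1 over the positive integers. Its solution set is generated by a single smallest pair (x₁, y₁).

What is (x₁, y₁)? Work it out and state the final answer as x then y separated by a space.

√222 → a₀=14, period (1,8,1,28); ℓ=4 even so k=3
a_0=14:  p_0=14·1+0=14,  q_0=14·0+1=1
…
a_2=8:  p_2=8·15+14=134,  q_2=8·1+1=9
a_3=1:  p_3=1·134+15=149,  q_3=1·9+1=10
→ (149, 10).  Check: 149²=22201, 222·10²=22200, difference 1.

149 10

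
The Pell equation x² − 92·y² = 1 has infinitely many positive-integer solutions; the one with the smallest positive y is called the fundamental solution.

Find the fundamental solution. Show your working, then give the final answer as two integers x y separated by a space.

√92 = [9; 1,1,2,4,2,1,1,18, …], period ℓ=8 (even) → k=7
k=0  a_k=9  p_k/q_k = 9/1
k=1  a_k=1  p_k/q_k = 10/1
…
k=6  a_k=1  p_k/q_k = 681/71
k=7  a_k=1  p_k/q_k = 1151/120
fundamental: x₁=1151, y₁=120  (since 1324801 − 92·14400 = 1)

1151 120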